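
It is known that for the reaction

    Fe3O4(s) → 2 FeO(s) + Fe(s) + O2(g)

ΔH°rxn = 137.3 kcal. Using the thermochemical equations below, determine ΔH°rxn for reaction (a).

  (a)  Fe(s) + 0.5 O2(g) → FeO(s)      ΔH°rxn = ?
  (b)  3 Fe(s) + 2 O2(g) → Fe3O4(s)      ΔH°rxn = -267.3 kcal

ΔH°rxn = -65.0 kcal

(a) × 2 (scale by 2 for the 2 FeO(s)): contributes 2·x
(b) reversed (Fe3O4(s) must end up as a reactant): +267.3 kcal
+137.3 = (+267.3) + 2·x
x = (+137.3 − (+267.3)) / (2) = -65.0 kcal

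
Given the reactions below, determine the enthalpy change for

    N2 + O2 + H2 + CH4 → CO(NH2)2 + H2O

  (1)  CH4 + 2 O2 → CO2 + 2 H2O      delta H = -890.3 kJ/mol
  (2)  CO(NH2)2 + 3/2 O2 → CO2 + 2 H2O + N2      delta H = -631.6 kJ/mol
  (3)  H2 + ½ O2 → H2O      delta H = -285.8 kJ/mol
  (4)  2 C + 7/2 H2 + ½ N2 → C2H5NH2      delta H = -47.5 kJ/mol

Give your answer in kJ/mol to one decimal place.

delta H = -544.5 kJ/mol

(1) as written (CH4 already on the reactant side): -890.3 kJ/mol
(2) reversed (reverse to put CO(NH2)2 on the product side): +631.6 kJ/mol
(3) as written: -285.8 kJ/mol
(4): not needed (C appears nowhere else).
Combining the equations, delta H = (1)·(-890.3) + (-1)·(-631.6) + (1)·(-285.8) = -544.5 kJ/mol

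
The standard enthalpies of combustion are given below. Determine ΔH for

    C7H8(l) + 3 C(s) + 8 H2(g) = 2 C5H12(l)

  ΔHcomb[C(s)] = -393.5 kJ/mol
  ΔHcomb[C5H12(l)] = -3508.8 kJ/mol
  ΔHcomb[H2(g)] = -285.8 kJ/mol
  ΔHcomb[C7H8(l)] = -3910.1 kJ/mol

ΔH = -359.4 kJ/mol

With combustion enthalpies, reactants minus products:
= [1·(-3910.1) + 3·(-393.5) + 8·(-285.8)] − [2·(-3508.8)]
= -359.4 kJ/mol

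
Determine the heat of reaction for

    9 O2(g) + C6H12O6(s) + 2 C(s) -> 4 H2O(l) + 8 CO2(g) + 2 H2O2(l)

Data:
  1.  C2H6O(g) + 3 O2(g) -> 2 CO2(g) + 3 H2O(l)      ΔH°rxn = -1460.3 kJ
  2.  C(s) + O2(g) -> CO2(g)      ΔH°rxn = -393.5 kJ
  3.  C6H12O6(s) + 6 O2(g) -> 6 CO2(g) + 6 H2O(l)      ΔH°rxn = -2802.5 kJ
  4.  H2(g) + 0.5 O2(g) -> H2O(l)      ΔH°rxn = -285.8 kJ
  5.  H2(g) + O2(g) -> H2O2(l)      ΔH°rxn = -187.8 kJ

ΔH°rxn = -3393.5 kJ

eq. 1: not needed (C2H6O(g) appears nowhere else).
eq. 2 × 2 (×2 to match 2 C(s) in the target): (2)·(-393.5) = -787.0 kJ
eq. 3 as written (C6H12O6(s) already on the reactant side): -2802.5 kJ
eq. 4 reversed and × 2: (-2)·(-285.8) = +571.6 kJ
eq. 5 × 2 (scale by 2 for the 2 H2O2(l)): (2)·(-187.8) = -375.6 kJ
Since enthalpy is a state function, ΔH°rxn = (2)·(-393.5) + (1)·(-2802.5) + (-2)·(-285.8) + (2)·(-187.8) = -3393.5 kJ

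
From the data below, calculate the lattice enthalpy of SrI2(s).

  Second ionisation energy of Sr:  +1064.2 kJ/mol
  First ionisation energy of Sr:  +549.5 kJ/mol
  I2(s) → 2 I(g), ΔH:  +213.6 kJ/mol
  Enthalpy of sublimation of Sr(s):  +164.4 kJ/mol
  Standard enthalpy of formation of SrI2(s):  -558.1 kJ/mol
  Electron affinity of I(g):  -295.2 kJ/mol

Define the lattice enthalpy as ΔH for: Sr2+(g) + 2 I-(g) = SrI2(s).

ΔHf° = 1·ΔHsub + 1·(ΣIE) + 1·D(I2) + 2·EA + U
-558.1 = 1·(+164.4) + 1·(+1613.7) + 1·(+213.6) + 2·(-295.2) + U
U = -558.1 − (+1401.3) = -1959.4 kJ/mol

U = -1959.4 kJ/mol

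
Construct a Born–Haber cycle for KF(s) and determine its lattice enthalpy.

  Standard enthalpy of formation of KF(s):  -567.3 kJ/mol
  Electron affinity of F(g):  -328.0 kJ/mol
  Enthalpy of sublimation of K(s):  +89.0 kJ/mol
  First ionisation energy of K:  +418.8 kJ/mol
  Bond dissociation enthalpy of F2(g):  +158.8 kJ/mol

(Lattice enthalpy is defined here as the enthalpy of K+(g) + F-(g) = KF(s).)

ΔHf° = 1·ΔHsub + 1·(ΣIE) + 1/2·D(F2) + 1·EA + U
-567.3 = 1·(+89.0) + 1·(+418.8) + 1/2·(+158.8) + 1·(-328.0) + U
U = -567.3 − (+259.2) = -826.5 kJ/mol

U = -826.5 kJ/mol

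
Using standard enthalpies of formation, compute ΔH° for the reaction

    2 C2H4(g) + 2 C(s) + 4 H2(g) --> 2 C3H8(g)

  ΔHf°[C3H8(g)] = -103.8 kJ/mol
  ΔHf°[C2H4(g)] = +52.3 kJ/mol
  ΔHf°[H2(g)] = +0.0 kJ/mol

Products: 2·(-103.8) = -207.6
Reactants: 2·(+52.3) + 2·(+0.0) + 4·(+0.0) = +104.6
ΔH° = (-207.6) − (+104.6) = -312.2 kJ/mol

ΔH° = -312.2 kJ/mol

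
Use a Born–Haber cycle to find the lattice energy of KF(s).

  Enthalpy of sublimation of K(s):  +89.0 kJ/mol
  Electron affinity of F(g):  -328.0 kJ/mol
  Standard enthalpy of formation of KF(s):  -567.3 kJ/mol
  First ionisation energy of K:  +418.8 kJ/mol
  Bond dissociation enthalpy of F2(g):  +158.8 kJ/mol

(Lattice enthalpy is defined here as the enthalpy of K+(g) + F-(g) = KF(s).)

ΔHf° = 1·ΔHsub + 1·(ΣIE) + 1/2·D(F2) + 1·EA + U
-567.3 = 1·(+89.0) + 1·(+418.8) + 1/2·(+158.8) + 1·(-328.0) + U
U = -567.3 − (+259.2) = -826.5 kJ/mol

U = -826.5 kJ/mol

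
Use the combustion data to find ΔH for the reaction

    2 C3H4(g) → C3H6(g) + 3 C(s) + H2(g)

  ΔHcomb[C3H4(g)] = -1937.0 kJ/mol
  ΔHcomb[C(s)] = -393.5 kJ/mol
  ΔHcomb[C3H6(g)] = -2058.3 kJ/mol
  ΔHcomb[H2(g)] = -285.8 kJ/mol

ΔH = -349.4 kJ/mol

With combustion enthalpies, reactants minus products:
= [2·(-1937.0)] − [1·(-2058.3) + 3·(-393.5) + 1·(-285.8)]
= -349.4 kJ/mol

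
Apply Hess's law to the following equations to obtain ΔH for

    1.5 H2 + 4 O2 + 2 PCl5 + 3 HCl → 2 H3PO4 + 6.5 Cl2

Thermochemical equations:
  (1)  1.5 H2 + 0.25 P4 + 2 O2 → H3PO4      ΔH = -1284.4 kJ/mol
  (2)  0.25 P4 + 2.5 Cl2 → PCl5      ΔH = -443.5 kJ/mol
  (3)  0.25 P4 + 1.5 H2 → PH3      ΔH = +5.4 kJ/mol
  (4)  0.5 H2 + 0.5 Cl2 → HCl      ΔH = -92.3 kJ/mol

(1) × 2 (×2 to match 2 H3PO4 in the target): (2)·(-1284.4) = -2568.8 kJ/mol
(2) reversed and × 2 (reverse to put PCl5 on the reactant side; scale by 2 for the 2 PCl5): (-2)·(-443.5) = +887.0 kJ/mol
(3): not needed (PH3 appears nowhere else).
(4) reversed and × 3 (reverse to put HCl on the reactant side; ×3 to match 3 HCl in the target): (-3)·(-92.3) = +276.9 kJ/mol
ΔH = (-2568.8) + (+887.0) + (+276.9) = -1404.9 kJ/mol

ΔH = -1404.9 kJ/mol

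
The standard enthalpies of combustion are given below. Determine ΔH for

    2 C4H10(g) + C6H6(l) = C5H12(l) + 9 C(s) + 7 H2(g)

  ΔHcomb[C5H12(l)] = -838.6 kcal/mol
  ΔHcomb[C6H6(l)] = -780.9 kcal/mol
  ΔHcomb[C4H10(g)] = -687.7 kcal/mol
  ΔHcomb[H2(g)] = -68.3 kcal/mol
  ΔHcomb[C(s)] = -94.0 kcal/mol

With combustion enthalpies, reactants minus products:
= [2·(-687.7) + 1·(-780.9)] − [1·(-838.6) + 9·(-94.0) + 7·(-68.3)]
= 6.4 kcal/mol

ΔH = 6.4 kcal/mol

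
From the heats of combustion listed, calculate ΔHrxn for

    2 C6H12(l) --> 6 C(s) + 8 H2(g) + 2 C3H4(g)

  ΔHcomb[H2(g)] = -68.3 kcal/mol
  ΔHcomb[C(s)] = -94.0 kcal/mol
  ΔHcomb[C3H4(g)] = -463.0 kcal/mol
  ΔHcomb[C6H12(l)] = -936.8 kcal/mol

Using ΔH = Σ nΔHc°(reactants) − Σ nΔHc°(products):
= [2·(-936.8)] − [6·(-94.0) + 8·(-68.3) + 2·(-463.0)]
= 162.8 kcal/mol

ΔHrxn = 162.8 kcal/mol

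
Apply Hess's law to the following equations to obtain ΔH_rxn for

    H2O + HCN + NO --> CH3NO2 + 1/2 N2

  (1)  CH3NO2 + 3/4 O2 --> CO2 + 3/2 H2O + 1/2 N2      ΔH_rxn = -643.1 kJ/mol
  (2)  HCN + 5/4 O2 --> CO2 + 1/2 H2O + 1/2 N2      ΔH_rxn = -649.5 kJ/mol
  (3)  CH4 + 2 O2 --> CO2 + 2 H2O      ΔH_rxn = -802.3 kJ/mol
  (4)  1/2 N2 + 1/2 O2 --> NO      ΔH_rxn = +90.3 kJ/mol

(1) reversed (reverse to put CH3NO2 on the product side): +643.1 kJ/mol
(2) as written (HCN already on the reactant side): -649.5 kJ/mol
(3): not needed (CH4 appears nowhere else).
(4) reversed (reverse to put NO on the reactant side): -90.3 kJ/mol
ΔH_rxn = (-1)·(-643.1) + (1)·(-649.5) + (-1)·(+90.3) = -96.7 kJ/mol

ΔH_rxn = -96.7 kJ/mol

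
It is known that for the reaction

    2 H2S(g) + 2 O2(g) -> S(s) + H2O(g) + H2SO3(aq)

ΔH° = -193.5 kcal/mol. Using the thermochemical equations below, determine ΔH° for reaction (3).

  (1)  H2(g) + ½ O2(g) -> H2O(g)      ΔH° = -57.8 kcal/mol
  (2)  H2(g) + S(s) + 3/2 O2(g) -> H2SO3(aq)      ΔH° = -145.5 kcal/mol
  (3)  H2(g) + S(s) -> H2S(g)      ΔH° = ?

ΔH° = -4.9 kcal/mol

(1) as written: -57.8 kcal/mol
(2) as written: -145.5 kcal/mol
(3) reversed and × 2: contributes −2·x
-193.5 = (-57.8) + (-145.5) − 2·x
x = (-193.5 − (-203.3)) / (-2) = -4.9 kcal/mol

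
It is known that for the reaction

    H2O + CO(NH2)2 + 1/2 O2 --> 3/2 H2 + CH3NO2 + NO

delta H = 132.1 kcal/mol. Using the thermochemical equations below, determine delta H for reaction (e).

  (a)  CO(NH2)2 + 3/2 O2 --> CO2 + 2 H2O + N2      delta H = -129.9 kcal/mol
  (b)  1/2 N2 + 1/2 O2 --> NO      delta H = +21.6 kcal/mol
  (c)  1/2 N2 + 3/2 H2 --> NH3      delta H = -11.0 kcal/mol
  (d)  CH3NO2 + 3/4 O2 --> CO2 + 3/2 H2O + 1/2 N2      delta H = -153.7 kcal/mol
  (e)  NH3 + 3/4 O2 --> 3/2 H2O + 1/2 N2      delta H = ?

delta H = -75.7 kcal/mol

(a) as written: -129.9 kcal/mol
(b) as written: +21.6 kcal/mol
(c) reversed: +11.0 kcal/mol
(d) reversed: +153.7 kcal/mol
(e) reversed: contributes −x
+132.1 = (-129.9) + (+21.6) + (+11.0) + (+153.7) − x
x = (+132.1 − (+56.4)) / (-1) = -75.7 kcal/mol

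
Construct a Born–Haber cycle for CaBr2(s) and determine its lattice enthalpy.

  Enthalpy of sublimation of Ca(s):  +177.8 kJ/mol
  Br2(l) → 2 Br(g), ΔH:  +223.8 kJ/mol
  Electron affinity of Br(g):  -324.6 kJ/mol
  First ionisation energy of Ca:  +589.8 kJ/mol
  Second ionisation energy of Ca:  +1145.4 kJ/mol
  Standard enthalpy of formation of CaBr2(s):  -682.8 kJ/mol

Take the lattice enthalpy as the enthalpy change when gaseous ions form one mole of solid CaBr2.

ΔHf° = 1·ΔHsub + 1·(ΣIE) + 1·D(Br2) + 2·EA + U
-682.8 = 1·(+177.8) + 1·(+1735.2) + 1·(+223.8) + 2·(-324.6) + U
U = -682.8 − (+1487.6) = -2170.4 kJ/mol

U = -2170.4 kJ/mol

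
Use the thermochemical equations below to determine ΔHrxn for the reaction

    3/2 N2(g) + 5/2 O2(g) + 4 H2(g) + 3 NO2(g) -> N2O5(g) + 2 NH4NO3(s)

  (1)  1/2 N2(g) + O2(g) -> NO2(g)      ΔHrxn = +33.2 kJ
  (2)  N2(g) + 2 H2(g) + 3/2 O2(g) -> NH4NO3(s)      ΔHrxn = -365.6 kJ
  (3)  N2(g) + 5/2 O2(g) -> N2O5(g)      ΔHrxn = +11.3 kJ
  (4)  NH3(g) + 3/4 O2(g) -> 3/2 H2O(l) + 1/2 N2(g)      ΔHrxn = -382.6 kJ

(1) reversed and × 3 (NO2(g) must end up as a reactant; ×3 to match 3 NO2(g) in the target): (-3)·(+33.2) = -99.6 kJ
(2) × 2 (×2 to match 2 NH4NO3(s) in the target): (2)·(-365.6) = -731.2 kJ
(3) as written (N2O5(g) already on the product side): +11.3 kJ
(4): not needed (NH3(g) appears nowhere else).
ΔHrxn = (-3)·(+33.2) + (2)·(-365.6) + (1)·(+11.3) = -819.5 kJ

ΔHrxn = -819.5 kJ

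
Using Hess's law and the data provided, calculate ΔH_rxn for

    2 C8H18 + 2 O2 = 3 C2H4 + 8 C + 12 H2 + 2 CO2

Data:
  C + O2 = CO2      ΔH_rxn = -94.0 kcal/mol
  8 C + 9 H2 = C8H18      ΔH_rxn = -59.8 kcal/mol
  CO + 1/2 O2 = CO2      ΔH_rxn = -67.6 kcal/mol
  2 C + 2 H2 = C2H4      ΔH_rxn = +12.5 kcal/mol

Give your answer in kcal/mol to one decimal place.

equation 1 × 2: (2)·(-94.0) = -188.0 kcal/mol
equation 2 reversed and × 2: (-2)·(-59.8) = +119.6 kcal/mol
equation 3: not needed.
equation 4 × 3: (3)·(+12.5) = +37.5 kcal/mol
ΔH_rxn = (-188.0) + (+119.6) + (+37.5) = -30.9 kcal/mol

ΔH_rxn = -30.9 kcal/mol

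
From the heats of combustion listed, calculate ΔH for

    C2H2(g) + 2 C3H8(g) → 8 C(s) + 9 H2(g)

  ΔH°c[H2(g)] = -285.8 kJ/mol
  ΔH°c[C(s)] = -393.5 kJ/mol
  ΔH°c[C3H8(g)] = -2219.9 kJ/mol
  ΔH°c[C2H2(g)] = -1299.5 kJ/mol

ΔH = -19.1 kJ/mol

With combustion enthalpies, reactants minus products:
= [1·(-1299.5) + 2·(-2219.9)] − [8·(-393.5) + 9·(-285.8)]
= -19.1 kJ/mol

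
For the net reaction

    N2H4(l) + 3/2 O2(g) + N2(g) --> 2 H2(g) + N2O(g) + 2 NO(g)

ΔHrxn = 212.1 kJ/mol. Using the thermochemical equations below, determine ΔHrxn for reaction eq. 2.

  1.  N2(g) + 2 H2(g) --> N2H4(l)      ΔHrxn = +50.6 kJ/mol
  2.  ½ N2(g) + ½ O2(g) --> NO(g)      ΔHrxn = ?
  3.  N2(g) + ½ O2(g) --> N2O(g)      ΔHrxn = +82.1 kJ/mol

ΔHrxn = 90.3 kJ/mol

eq. 1 reversed (reverse to put N2H4(l) on the reactant side): -50.6 kJ/mol
eq. 2 × 2 (×2 to match 2 NO(g) in the target): contributes 2·x
eq. 3 as written (N2O(g) already on the product side): +82.1 kJ/mol
+212.1 = (-50.6) + (+82.1) + 2·x
x = (+212.1 − (+31.5)) / (2) = 90.3 kJ/mol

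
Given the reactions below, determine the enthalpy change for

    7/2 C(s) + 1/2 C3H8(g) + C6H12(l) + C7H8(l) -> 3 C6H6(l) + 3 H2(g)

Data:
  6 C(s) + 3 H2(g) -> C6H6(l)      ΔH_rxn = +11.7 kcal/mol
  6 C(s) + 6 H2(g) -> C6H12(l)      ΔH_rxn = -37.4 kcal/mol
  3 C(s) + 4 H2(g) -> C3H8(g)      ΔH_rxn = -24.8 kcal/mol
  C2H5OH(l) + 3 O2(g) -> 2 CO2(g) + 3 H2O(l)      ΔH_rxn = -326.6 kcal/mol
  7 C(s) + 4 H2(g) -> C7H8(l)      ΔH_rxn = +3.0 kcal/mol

equation 1 × 3: (3)·(+11.7) = +35.1 kcal/mol
equation 2 reversed: +37.4 kcal/mol
equation 3 reversed and × 1/2: (-1/2)·(-24.8) = +12.4 kcal/mol
equation 4: not needed.
equation 5 reversed: -3.0 kcal/mol
By Hess's law, ΔH_rxn = (3)·(+11.7) + (-1)·(-37.4) + (-1/2)·(-24.8) + (-1)·(+3.0) = 81.9 kcal/mol

ΔH_rxn = 81.9 kcal/mol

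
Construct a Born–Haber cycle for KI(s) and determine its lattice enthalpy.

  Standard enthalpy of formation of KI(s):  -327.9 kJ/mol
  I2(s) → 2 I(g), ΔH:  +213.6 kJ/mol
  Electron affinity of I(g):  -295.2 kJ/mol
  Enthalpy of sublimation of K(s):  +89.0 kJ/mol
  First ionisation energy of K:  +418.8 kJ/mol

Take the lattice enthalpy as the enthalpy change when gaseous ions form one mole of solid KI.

U = -647.3 kJ/mol

ΔHf° = 1·ΔHsub + 1·(ΣIE) + 1/2·D(I2) + 1·EA + U
-327.9 = 1·(+89.0) + 1·(+418.8) + 1/2·(+213.6) + 1·(-295.2) + U
U = -327.9 − (+319.4) = -647.3 kJ/mol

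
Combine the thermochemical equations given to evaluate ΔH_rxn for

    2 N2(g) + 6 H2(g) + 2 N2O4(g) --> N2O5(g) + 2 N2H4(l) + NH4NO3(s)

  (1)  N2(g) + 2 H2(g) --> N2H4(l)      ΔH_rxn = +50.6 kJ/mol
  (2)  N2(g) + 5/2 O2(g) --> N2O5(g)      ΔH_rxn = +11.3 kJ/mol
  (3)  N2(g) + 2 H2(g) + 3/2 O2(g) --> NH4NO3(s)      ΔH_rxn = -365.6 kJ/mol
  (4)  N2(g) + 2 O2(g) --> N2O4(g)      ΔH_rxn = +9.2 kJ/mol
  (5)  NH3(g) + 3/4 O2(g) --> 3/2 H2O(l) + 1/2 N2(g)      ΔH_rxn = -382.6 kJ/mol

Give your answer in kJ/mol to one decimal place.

ΔH_rxn = -271.5 kJ/mol

(1) × 2 (×2 to match 2 N2H4(l) in the target): (2)·(+50.6) = +101.2 kJ/mol
(2) as written (N2O5(g) already on the product side): +11.3 kJ/mol
(3) as written (NH4NO3(s) already on the product side): -365.6 kJ/mol
(4) reversed and × 2 (N2O4(g) must end up as a reactant; ×2 to match 2 N2O4(g) in the target): (-2)·(+9.2) = -18.4 kJ/mol
(5): not needed (NH3(g) appears nowhere else).
Combining the equations, ΔH_rxn = (+101.2) + (+11.3) + (-365.6) + (-18.4) = -271.5 kJ/mol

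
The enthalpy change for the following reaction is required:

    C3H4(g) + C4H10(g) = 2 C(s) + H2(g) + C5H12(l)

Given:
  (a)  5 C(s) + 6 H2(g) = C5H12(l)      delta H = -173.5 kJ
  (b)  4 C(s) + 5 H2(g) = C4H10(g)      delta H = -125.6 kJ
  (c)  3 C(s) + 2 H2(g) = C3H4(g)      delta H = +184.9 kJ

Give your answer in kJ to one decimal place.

delta H = -232.8 kJ

(a) as written (C5H12(l) already on the product side): -173.5 kJ
(b) reversed (reverse to put C4H10(g) on the reactant side): +125.6 kJ
(c) reversed (reverse to put C3H4(g) on the reactant side): -184.9 kJ
By Hess's law, delta H = (-173.5) + (+125.6) + (-184.9) = -232.8 kJ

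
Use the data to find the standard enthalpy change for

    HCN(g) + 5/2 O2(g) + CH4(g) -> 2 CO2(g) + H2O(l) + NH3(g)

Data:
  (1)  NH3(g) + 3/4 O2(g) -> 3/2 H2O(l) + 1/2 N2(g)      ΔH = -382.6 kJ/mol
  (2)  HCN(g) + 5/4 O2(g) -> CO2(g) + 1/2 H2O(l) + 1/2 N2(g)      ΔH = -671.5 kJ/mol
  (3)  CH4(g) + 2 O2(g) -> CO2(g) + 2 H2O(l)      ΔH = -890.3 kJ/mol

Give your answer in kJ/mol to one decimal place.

(1) reversed: +382.6 kJ/mol
(2) as written: -671.5 kJ/mol
(3) as written: -890.3 kJ/mol
ΔH = (-1)·(-382.6) + (1)·(-671.5) + (1)·(-890.3) = -1179.2 kJ/mol

ΔH = -1179.2 kJ/mol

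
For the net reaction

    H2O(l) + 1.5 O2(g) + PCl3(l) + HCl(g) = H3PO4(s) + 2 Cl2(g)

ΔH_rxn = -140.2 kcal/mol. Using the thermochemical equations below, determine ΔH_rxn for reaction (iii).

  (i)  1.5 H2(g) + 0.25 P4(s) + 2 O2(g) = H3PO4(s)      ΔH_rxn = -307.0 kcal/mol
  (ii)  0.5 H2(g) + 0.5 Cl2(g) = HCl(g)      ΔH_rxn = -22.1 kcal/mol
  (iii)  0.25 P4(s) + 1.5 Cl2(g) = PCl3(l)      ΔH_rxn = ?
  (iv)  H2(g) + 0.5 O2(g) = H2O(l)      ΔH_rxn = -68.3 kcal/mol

(i) as written (H3PO4(s) already on the product side): -307.0 kcal/mol
(ii) reversed (reverse to put HCl(g) on the reactant side): +22.1 kcal/mol
(iii) reversed (reverse to put PCl3(l) on the reactant side): contributes −x
(iv) reversed (H2O(l) must end up as a reactant): +68.3 kcal/mol
-140.2 = (-307.0) + (+22.1) + (+68.3) − x
x = (-140.2 − (-216.6)) / (-1) = -76.4 kcal/mol

ΔH_rxn = -76.4 kcal/mol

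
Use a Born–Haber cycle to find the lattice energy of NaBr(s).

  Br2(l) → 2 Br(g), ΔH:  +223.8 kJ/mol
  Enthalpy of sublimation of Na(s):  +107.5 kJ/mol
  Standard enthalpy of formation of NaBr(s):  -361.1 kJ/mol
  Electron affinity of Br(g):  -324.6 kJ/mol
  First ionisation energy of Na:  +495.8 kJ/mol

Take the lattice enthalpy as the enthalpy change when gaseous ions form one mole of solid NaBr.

ΔHf° = 1·ΔHsub + 1·(ΣIE) + 1/2·D(Br2) + 1·EA + U
-361.1 = 1·(+107.5) + 1·(+495.8) + 1/2·(+223.8) + 1·(-324.6) + U
U = -361.1 − (+390.6) = -751.7 kJ/mol

U = -751.7 kJ/mol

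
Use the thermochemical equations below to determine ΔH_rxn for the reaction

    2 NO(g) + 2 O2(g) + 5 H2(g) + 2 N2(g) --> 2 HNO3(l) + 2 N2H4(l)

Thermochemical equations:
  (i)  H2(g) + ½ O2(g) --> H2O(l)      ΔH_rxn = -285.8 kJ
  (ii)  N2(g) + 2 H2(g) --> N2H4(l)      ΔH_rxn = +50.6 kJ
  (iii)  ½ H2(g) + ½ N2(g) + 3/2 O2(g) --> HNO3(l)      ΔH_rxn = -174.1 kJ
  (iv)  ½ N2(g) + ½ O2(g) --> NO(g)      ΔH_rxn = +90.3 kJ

(i): not needed (H2O(l) appears nowhere else).
(ii) × 2 (×2 to match 2 N2H4(l) in the target): (2)·(+50.6) = +101.2 kJ
(iii) × 2 (scale by 2 for the 2 HNO3(l)): (2)·(-174.1) = -348.2 kJ
(iv) reversed and × 2 (reverse to put NO(g) on the reactant side; ×2 to match 2 NO(g) in the target): (-2)·(+90.3) = -180.6 kJ
ΔH_rxn = (2)·(+50.6) + (2)·(-174.1) + (-2)·(+90.3) = -427.6 kJ

ΔH_rxn = -427.6 kJ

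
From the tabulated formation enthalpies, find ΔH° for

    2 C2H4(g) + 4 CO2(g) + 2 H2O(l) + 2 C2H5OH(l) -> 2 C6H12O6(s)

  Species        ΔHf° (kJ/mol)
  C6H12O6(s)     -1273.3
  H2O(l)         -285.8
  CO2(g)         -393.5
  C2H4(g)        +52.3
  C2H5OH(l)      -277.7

Products: 2·(-1273.3) = -2546.6
Reactants: 2·(+52.3) + 4·(-393.5) + 2·(-285.8) + 2·(-277.7) = -2596.4
ΔH° = (-2546.6) − (-2596.4) = 49.8 kJ/mol

ΔH° = 49.8 kJ/mol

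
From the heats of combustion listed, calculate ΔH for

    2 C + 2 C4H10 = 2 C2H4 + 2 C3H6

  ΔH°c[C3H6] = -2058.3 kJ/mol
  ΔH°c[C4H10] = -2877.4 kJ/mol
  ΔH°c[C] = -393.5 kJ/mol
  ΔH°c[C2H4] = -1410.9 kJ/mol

ΔH = 396.6 kJ/mol

With combustion enthalpies, reactants minus products:
= [2·(-393.5) + 2·(-2877.4)] − [2·(-1410.9) + 2·(-2058.3)]
= 396.6 kJ/mol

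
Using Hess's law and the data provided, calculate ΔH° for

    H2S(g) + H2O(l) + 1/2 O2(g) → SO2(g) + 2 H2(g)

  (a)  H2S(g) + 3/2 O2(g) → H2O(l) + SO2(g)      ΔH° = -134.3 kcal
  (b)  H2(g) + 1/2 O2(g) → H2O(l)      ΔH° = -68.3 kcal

ΔH° = 2.3 kcal

(a) as written: -134.3 kcal
(b) reversed and × 2: (-2)·(-68.3) = +136.6 kcal
ΔH° = (1)·(-134.3) + (-2)·(-68.3) = 2.3 kcal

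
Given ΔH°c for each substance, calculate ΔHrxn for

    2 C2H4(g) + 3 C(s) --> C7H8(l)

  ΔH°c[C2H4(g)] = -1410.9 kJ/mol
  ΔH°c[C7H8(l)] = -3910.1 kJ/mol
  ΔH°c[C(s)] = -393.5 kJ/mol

ΔHrxn = -92.2 kJ/mol

Using ΔH = Σ nΔHc°(reactants) − Σ nΔHc°(products):
= [2·(-1410.9) + 3·(-393.5)] − [1·(-3910.1)]
= -92.2 kJ/mol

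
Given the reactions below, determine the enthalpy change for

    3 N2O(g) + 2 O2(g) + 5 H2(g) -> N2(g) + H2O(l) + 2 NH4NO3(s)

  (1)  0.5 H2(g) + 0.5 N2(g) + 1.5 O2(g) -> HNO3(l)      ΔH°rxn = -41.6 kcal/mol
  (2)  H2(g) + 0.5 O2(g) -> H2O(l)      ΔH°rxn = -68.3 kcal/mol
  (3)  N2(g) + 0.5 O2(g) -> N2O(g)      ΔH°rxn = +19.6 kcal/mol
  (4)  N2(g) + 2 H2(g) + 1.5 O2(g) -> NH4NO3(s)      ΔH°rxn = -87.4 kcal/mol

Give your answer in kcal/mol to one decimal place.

(1): not needed.
(2) as written: -68.3 kcal/mol
(3) reversed and × 3: (-3)·(+19.6) = -58.8 kcal/mol
(4) × 2: (2)·(-87.4) = -174.8 kcal/mol
ΔH°rxn = (1)·(-68.3) + (-3)·(+19.6) + (2)·(-87.4) = -301.9 kcal/mol

ΔH°rxn = -301.9 kcal/mol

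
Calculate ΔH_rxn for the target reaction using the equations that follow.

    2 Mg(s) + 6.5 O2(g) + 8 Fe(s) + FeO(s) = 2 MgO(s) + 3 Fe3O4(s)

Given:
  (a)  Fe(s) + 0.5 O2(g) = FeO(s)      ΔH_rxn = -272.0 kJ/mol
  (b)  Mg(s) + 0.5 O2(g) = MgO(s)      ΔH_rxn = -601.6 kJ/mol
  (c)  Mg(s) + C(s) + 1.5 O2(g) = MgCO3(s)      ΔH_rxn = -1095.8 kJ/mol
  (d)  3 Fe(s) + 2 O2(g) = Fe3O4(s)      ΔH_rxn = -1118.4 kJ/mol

(a) reversed: +272.0 kJ/mol
(b) × 2: (2)·(-601.6) = -1203.2 kJ/mol
(c): not needed.
(d) × 3: (3)·(-1118.4) = -3355.2 kJ/mol
By Hess's law, ΔH_rxn = (+272.0) + (-1203.2) + (-3355.2) = -4286.4 kJ/mol

ΔH_rxn = -4286.4 kJ/mol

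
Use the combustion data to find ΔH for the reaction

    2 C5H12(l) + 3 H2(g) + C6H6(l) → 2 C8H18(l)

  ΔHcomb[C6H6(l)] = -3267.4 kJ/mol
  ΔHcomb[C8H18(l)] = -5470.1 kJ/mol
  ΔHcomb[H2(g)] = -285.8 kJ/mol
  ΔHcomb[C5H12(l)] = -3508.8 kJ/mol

With combustion enthalpies, reactants minus products:
= [2·(-3508.8) + 3·(-285.8) + 1·(-3267.4)] − [2·(-5470.1)]
= -202.2 kJ/mol

ΔH = -202.2 kJ/mol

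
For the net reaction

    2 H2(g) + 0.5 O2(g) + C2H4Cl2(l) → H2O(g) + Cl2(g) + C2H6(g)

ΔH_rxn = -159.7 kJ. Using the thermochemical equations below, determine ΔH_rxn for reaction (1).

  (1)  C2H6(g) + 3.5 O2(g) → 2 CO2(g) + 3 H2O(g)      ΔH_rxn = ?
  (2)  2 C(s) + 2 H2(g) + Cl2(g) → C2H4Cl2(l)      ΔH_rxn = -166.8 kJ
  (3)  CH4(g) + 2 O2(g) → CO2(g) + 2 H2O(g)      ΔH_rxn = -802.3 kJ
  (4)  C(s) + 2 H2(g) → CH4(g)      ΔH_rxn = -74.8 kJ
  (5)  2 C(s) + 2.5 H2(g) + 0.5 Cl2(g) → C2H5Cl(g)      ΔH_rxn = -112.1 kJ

(1) reversed: contributes −x
(2) reversed: +166.8 kJ
(3) × 2: (2)·(-802.3) = -1604.6 kJ
(4) × 2: (2)·(-74.8) = -149.6 kJ
(5): not needed.
-159.7 = (+166.8) + (-1604.6) + (-149.6) − x
x = (-159.7 − (-1587.4)) / (-1) = -1427.7 kJ

ΔH_rxn = -1427.7 kJ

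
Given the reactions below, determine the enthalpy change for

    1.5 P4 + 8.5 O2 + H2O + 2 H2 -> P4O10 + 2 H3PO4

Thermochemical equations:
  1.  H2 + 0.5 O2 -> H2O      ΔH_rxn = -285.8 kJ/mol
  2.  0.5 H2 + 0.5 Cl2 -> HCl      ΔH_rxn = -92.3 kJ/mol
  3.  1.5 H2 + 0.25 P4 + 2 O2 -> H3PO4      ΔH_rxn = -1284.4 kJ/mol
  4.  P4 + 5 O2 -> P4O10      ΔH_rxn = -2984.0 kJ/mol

ΔH_rxn = -5267.0 kJ/mol

eq. 1 reversed: +285.8 kJ/mol
eq. 2: not needed.
eq. 3 × 2: (2)·(-1284.4) = -2568.8 kJ/mol
eq. 4 as written: -2984.0 kJ/mol
Summing the manipulated equations, ΔH_rxn = (+285.8) + (-2568.8) + (-2984.0) = -5267.0 kJ/mol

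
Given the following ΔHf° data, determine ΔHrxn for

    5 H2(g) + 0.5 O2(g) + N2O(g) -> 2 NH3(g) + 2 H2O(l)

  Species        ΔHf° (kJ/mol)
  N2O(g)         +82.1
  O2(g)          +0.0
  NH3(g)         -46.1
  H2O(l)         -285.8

ΔHrxn = -745.9 kJ/mol

ΔH°rxn = Σ nΔHf°(products) − Σ nΔHf°(reactants).
Products: 2·(-46.1) + 2·(-285.8) = -663.8
Reactants: 5·(+0.0) + 1/2·(+0.0) + 1·(+82.1) = +82.1
ΔHrxn = (-663.8) − (+82.1) = -745.9 kJ/mol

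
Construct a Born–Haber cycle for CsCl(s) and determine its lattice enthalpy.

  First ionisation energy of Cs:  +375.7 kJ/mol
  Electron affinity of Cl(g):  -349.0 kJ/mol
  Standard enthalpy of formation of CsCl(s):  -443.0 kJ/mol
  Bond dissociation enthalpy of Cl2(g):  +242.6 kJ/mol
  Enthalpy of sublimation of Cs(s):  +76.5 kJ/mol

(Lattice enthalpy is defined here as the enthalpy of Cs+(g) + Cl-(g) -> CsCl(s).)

ΔHf° = 1·ΔHsub + 1·(ΣIE) + 1/2·D(Cl2) + 1·EA + U
-443.0 = 1·(+76.5) + 1·(+375.7) + 1/2·(+242.6) + 1·(-349.0) + U
U = -443.0 − (+224.5) = -667.5 kJ/mol

U = -667.5 kJ/mol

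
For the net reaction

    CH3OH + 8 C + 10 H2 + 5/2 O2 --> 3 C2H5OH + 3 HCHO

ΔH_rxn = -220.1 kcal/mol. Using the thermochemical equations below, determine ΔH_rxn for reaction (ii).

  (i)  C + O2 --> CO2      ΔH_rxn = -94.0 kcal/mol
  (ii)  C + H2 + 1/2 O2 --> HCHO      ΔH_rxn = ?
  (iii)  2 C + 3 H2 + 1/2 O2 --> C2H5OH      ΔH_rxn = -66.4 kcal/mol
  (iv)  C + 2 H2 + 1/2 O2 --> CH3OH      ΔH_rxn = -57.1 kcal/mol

(i): not needed (CO2 appears nowhere else).
(ii) × 3 (×3 to match 3 HCHO in the target): contributes 3·x
(iii) × 3 (scale by 3 for the 3 C2H5OH): (3)·(-66.4) = -199.2 kcal/mol
(iv) reversed (reverse to put CH3OH on the reactant side): +57.1 kcal/mol
-220.1 = (-199.2) + (+57.1) + 3·x
x = (-220.1 − (-142.1)) / (3) = -26.0 kcal/mol

ΔH_rxn = -26.0 kcal/mol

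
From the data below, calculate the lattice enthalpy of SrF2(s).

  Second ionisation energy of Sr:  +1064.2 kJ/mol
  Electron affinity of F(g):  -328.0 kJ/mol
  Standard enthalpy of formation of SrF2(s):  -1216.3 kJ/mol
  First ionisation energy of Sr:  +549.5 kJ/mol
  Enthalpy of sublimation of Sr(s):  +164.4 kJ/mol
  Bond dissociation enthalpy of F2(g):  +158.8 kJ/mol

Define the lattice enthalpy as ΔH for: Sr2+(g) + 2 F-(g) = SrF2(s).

U = -2497.2 kJ/mol

ΔHf° = 1·ΔHsub + 1·(ΣIE) + 1·D(F2) + 2·EA + U
-1216.3 = 1·(+164.4) + 1·(+1613.7) + 1·(+158.8) + 2·(-328.0) + U
U = -1216.3 − (+1280.9) = -2497.2 kJ/mol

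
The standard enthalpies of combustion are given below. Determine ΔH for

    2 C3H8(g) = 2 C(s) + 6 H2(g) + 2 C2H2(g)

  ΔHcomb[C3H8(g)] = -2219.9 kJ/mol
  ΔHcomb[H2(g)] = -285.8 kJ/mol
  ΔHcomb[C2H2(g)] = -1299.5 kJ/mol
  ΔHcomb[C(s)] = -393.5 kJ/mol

ΔH = 661.0 kJ/mol

Using ΔH = Σ nΔHc°(reactants) − Σ nΔHc°(products):
= [2·(-2219.9)] − [2·(-393.5) + 6·(-285.8) + 2·(-1299.5)]
= 661.0 kJ/mol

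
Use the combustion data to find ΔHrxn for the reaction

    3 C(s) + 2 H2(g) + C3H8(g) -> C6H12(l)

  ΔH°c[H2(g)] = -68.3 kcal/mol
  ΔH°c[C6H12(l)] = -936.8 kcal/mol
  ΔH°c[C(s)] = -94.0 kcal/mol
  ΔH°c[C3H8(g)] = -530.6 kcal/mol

ΔHrxn = -12.4 kcal/mol

With combustion enthalpies, reactants minus products:
= [3·(-94.0) + 2·(-68.3) + 1·(-530.6)] − [1·(-936.8)]
= -12.4 kcal/mol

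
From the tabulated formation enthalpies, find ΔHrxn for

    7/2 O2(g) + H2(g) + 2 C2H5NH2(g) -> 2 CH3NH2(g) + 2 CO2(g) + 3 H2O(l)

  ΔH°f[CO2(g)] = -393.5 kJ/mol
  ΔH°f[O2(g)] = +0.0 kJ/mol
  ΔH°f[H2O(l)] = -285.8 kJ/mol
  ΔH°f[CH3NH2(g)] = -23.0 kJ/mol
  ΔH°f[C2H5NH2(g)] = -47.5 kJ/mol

ΔHrxn = -1595.4 kJ/mol

Products: 2·(-23.0) + 2·(-393.5) + 3·(-285.8) = -1690.4
Reactants: 7/2·(+0.0) + 1·(+0.0) + 2·(-47.5) = -95.0
ΔHrxn = (-1690.4) − (-95.0) = -1595.4 kJ/mol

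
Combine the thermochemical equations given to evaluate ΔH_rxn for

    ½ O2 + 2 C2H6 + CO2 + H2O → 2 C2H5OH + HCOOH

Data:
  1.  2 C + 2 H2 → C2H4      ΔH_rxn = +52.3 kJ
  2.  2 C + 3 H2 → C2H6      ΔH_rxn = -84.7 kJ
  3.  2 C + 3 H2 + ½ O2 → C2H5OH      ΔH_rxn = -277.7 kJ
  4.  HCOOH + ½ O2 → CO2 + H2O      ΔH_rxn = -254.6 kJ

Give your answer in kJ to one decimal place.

eq. 1: not needed.
eq. 2 reversed and × 2: (-2)·(-84.7) = +169.4 kJ
eq. 3 × 2: (2)·(-277.7) = -555.4 kJ
eq. 4 reversed: +254.6 kJ
By Hess's law, ΔH_rxn = (-2)·(-84.7) + (2)·(-277.7) + (-1)·(-254.6) = -131.4 kJ

ΔH_rxn = -131.4 kJ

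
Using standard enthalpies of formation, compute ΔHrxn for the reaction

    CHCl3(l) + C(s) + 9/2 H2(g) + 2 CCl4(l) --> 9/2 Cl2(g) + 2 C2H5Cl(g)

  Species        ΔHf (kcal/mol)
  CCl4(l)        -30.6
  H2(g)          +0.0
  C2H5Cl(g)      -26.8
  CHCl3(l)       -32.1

ΔHrxn = 39.7 kcal/mol

Products: 9/2·(+0.0) + 2·(-26.8) = -53.6
Reactants: 1·(-32.1) + 1·(+0.0) + 9/2·(+0.0) + 2·(-30.6) = -93.3
ΔHrxn = (-53.6) − (-93.3) = 39.7 kcal/mol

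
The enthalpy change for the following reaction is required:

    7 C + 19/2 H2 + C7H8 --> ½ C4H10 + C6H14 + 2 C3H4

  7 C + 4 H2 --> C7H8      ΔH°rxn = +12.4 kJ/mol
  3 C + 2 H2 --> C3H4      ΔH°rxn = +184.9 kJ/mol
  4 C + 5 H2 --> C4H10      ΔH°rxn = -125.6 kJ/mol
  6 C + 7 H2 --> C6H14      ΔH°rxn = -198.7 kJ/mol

ΔH°rxn = 95.9 kJ/mol

equation 1 reversed (reverse to put C7H8 on the reactant side): -12.4 kJ/mol
equation 2 × 2 (scale by 2 for the 2 C3H4): (2)·(+184.9) = +369.8 kJ/mol
equation 3 × 1/2 (×1/2 to match 1/2 C4H10 in the target): (1/2)·(-125.6) = -62.8 kJ/mol
equation 4 as written (C6H14 already on the product side): -198.7 kJ/mol
Since enthalpy is a state function, ΔH°rxn = (-1)·(+12.4) + (2)·(+184.9) + (1/2)·(-125.6) + (1)·(-198.7) = 95.9 kJ/mol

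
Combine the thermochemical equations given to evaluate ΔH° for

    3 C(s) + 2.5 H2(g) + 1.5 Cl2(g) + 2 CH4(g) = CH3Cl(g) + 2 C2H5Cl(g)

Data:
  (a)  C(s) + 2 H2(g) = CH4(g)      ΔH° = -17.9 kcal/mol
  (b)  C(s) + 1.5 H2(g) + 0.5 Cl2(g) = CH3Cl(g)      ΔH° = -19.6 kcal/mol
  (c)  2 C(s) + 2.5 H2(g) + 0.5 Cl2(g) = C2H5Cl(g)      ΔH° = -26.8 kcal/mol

ΔH° = -37.4 kcal/mol

(a) reversed and × 2 (CH4(g) must end up as a reactant; ×2 to match 2 CH4(g) in the target): (-2)·(-17.9) = +35.8 kcal/mol
(b) as written (CH3Cl(g) already on the product side): -19.6 kcal/mol
(c) × 2 (×2 to match 2 C2H5Cl(g) in the target): (2)·(-26.8) = -53.6 kcal/mol
Combining the equations, ΔH° = (+35.8) + (-19.6) + (-53.6) = -37.4 kcal/mol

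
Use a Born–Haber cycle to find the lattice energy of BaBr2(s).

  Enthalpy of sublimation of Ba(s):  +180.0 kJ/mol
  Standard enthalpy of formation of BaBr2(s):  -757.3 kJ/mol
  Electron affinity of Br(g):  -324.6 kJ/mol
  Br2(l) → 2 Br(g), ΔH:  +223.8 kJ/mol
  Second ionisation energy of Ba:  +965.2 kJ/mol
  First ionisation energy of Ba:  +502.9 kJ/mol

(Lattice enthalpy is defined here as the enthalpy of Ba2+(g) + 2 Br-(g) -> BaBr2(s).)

ΔHf° = 1·ΔHsub + 1·(ΣIE) + 1·D(Br2) + 2·EA + U
-757.3 = 1·(+180.0) + 1·(+1468.1) + 1·(+223.8) + 2·(-324.6) + U
U = -757.3 − (+1222.7) = -1980.0 kJ/mol

U = -1980.0 kJ/mol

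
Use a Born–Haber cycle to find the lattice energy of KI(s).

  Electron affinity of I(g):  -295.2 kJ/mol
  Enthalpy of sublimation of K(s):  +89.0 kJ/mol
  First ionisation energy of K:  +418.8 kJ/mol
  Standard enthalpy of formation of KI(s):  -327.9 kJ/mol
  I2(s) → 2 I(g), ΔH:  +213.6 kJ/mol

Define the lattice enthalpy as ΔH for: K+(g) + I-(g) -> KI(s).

ΔHf° = 1·ΔHsub + 1·(ΣIE) + 1/2·D(I2) + 1·EA + U
-327.9 = 1·(+89.0) + 1·(+418.8) + 1/2·(+213.6) + 1·(-295.2) + U
U = -327.9 − (+319.4) = -647.3 kJ/mol

U = -647.3 kJ/mol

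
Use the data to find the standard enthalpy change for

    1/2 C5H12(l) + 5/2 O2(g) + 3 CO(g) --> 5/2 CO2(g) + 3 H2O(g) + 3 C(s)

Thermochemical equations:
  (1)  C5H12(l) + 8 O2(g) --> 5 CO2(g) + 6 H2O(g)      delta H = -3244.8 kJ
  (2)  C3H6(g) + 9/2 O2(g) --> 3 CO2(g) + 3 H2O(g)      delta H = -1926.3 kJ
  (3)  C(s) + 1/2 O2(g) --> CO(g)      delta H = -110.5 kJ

(1) × 1/2: (1/2)·(-3244.8) = -1622.4 kJ
(2): not needed.
(3) reversed and × 3: (-3)·(-110.5) = +331.5 kJ
Summing the manipulated equations, delta H = (1/2)·(-3244.8) + (-3)·(-110.5) = -1290.9 kJ

delta H = -1290.9 kJ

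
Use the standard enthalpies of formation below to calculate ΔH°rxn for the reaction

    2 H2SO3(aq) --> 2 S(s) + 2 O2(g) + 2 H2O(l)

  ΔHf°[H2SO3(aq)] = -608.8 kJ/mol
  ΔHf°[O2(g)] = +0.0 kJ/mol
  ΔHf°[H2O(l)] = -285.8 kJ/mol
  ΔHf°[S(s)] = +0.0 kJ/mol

ΔH°rxn = 646.0 kJ/mol

Products: 2·(+0.0) + 2·(+0.0) + 2·(-285.8) = -571.6
Reactants: 2·(-608.8) = -1217.6
ΔH°rxn = (-571.6) − (-1217.6) = 646.0 kJ/mol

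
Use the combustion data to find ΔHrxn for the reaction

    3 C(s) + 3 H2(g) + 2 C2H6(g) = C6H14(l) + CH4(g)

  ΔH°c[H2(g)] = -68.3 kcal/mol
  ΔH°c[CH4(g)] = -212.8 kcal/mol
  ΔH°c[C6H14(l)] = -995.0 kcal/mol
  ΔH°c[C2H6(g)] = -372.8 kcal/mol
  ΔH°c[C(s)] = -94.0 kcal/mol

With combustion enthalpies, reactants minus products:
= [3·(-94.0) + 3·(-68.3) + 2·(-372.8)] − [1·(-995.0) + 1·(-212.8)]
= -24.7 kcal/mol

ΔHrxn = -24.7 kcal/mol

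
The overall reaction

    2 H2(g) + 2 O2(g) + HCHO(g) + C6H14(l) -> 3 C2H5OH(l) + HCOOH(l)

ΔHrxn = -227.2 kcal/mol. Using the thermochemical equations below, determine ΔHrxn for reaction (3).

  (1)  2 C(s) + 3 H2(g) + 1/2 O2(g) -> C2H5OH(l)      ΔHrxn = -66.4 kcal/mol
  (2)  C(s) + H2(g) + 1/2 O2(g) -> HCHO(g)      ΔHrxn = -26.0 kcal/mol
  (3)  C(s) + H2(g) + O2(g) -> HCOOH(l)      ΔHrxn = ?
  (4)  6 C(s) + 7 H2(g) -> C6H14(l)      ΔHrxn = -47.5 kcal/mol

(1) × 3 (scale by 3 for the 3 C2H5OH(l)): (3)·(-66.4) = -199.2 kcal/mol
(2) reversed (HCHO(g) must end up as a reactant): +26.0 kcal/mol
(3) as written (HCOOH(l) already on the product side): contributes x
(4) reversed (C6H14(l) must end up as a reactant): +47.5 kcal/mol
-227.2 = (-199.2) + (+26.0) + (+47.5) + x
x = (-227.2 − (-125.7)) / (1) = -101.5 kcal/mol

ΔHrxn = -101.5 kcal/mol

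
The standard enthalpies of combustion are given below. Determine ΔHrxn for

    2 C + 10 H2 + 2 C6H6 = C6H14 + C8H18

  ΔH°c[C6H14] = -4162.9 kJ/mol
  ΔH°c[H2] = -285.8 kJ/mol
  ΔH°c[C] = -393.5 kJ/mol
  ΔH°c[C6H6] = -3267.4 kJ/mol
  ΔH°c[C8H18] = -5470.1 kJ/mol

Using ΔH = Σ nΔHc°(reactants) − Σ nΔHc°(products):
= [2·(-393.5) + 10·(-285.8) + 2·(-3267.4)] − [1·(-4162.9) + 1·(-5470.1)]
= -546.8 kJ/mol

ΔHrxn = -546.8 kJ/mol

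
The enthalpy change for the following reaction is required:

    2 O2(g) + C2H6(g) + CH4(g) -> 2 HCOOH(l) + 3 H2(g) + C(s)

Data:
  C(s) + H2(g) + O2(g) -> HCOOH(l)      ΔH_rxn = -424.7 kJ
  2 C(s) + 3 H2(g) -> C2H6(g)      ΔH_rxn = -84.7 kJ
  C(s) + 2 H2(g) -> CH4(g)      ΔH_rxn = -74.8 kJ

equation 1 × 2: (2)·(-424.7) = -849.4 kJ
equation 2 reversed: +84.7 kJ
equation 3 reversed: +74.8 kJ
ΔH_rxn = (-849.4) + (+84.7) + (+74.8) = -689.9 kJ

ΔH_rxn = -689.9 kJ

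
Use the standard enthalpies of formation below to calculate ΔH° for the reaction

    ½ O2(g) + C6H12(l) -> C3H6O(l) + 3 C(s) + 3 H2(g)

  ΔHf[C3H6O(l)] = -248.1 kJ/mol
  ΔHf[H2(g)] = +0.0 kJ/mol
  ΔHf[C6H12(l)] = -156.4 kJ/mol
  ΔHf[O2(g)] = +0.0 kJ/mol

ΔH° = -91.7 kJ/mol

Products: 1·(-248.1) + 3·(+0.0) + 3·(+0.0) = -248.1
Reactants: 1/2·(+0.0) + 1·(-156.4) = -156.4
ΔH° = (-248.1) − (-156.4) = -91.7 kJ/mol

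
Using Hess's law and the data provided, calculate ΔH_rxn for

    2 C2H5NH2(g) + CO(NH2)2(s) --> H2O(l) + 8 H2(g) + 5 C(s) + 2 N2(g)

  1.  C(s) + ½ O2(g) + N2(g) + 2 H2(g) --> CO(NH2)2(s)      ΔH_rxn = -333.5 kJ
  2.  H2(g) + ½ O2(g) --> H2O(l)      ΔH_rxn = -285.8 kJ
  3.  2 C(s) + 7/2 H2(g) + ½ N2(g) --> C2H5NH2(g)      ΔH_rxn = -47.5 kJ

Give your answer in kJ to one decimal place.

eq. 1 reversed (CO(NH2)2(s) must end up as a reactant): +333.5 kJ
eq. 2 as written (H2O(l) already on the product side): -285.8 kJ
eq. 3 reversed and × 2 (C2H5NH2(g) must end up as a reactant; scale by 2 for the 2 C2H5NH2(g)): (-2)·(-47.5) = +95.0 kJ
Combining the equations, ΔH_rxn = (-1)·(-333.5) + (1)·(-285.8) + (-2)·(-47.5) = 142.7 kJ

ΔH_rxn = 142.7 kJ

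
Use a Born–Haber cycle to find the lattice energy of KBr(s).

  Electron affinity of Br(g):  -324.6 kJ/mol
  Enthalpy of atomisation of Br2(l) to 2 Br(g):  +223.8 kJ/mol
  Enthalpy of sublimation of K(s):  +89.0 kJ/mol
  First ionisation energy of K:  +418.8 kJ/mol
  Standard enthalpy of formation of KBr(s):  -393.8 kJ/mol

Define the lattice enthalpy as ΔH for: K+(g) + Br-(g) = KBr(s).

ΔHf° = 1·ΔHsub + 1·(ΣIE) + 1/2·D(Br2) + 1·EA + U
-393.8 = 1·(+89.0) + 1·(+418.8) + 1/2·(+223.8) + 1·(-324.6) + U
U = -393.8 − (+295.1) = -688.9 kJ/mol

U = -688.9 kJ/mol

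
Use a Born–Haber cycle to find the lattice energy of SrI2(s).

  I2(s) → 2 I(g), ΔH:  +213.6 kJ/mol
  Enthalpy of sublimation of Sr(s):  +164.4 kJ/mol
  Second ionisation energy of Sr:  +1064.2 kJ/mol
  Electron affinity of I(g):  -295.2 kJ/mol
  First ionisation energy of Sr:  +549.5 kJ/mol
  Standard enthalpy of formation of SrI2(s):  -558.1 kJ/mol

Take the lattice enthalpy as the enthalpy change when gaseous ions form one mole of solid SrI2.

ΔHf° = 1·ΔHsub + 1·(ΣIE) + 1·D(I2) + 2·EA + U
-558.1 = 1·(+164.4) + 1·(+1613.7) + 1·(+213.6) + 2·(-295.2) + U
U = -558.1 − (+1401.3) = -1959.4 kJ/mol

U = -1959.4 kJ/mol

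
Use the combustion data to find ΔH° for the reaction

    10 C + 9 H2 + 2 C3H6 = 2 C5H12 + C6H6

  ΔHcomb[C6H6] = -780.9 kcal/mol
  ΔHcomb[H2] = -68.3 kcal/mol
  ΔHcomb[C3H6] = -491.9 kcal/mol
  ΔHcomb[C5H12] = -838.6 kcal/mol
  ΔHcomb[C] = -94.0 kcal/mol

ΔH° = -80.4 kcal/mol

With combustion enthalpies, reactants minus products:
= [10·(-94.0) + 9·(-68.3) + 2·(-491.9)] − [2·(-838.6) + 1·(-780.9)]
= -80.4 kcal/mol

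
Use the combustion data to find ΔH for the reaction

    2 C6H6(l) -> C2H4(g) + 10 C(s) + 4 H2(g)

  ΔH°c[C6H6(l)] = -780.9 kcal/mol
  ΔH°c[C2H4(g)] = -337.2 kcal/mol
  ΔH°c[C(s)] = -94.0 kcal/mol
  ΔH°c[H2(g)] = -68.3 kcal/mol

With combustion enthalpies, reactants minus products:
= [2·(-780.9)] − [1·(-337.2) + 10·(-94.0) + 4·(-68.3)]
= -11.4 kcal/mol

ΔH = -11.4 kcal/mol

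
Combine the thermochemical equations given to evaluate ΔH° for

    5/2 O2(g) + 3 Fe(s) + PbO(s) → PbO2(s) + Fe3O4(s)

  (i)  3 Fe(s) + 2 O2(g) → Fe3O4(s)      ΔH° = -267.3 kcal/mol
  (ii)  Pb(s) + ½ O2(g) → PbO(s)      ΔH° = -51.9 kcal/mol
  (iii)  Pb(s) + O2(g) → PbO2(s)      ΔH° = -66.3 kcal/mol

(i) as written (Fe3O4(s) already on the product side): -267.3 kcal/mol
(ii) reversed (PbO(s) must end up as a reactant): +51.9 kcal/mol
(iii) as written (PbO2(s) already on the product side): -66.3 kcal/mol
ΔH° = (1)·(-267.3) + (-1)·(-51.9) + (1)·(-66.3) = -281.7 kcal/mol

ΔH° = -281.7 kcal/mol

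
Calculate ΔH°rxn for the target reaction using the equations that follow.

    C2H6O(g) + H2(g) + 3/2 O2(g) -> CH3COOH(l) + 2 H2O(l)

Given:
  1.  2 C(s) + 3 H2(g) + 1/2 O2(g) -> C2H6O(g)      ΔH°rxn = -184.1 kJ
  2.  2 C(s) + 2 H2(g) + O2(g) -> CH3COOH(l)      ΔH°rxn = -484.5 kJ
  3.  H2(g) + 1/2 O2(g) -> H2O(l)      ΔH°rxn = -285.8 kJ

ΔH°rxn = -872.0 kJ

eq. 1 reversed (reverse to put C2H6O(g) on the reactant side): +184.1 kJ
eq. 2 as written (CH3COOH(l) already on the product side): -484.5 kJ
eq. 3 × 2 (scale by 2 for the 2 H2O(l)): (2)·(-285.8) = -571.6 kJ
Summing the manipulated equations, ΔH°rxn = (+184.1) + (-484.5) + (-571.6) = -872.0 kJ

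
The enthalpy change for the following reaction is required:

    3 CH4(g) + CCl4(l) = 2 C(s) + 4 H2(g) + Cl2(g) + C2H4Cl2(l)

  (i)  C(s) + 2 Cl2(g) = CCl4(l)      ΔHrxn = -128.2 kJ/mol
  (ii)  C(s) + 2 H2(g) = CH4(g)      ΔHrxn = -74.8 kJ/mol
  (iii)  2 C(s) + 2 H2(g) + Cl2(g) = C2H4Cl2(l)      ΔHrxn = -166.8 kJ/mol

(i) reversed (reverse to put CCl4(l) on the reactant side): +128.2 kJ/mol
(ii) reversed and × 3 (CH4(g) must end up as a reactant; scale by 3 for the 3 CH4(g)): (-3)·(-74.8) = +224.4 kJ/mol
(iii) as written (C2H4Cl2(l) already on the product side): -166.8 kJ/mol
By Hess's law, ΔHrxn = (-1)·(-128.2) + (-3)·(-74.8) + (1)·(-166.8) = 185.8 kJ/mol

ΔHrxn = 185.8 kJ/mol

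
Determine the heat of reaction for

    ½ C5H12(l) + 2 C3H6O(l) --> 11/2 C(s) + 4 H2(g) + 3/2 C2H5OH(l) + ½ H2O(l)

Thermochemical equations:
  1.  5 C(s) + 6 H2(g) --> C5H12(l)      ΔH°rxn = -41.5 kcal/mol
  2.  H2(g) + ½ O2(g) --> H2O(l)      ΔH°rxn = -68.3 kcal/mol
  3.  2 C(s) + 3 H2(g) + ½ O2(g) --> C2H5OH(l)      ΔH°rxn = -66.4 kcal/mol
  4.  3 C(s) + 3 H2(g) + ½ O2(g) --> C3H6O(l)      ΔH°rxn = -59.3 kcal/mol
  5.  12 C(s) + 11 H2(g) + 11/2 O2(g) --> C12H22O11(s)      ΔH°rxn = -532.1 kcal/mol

ΔH°rxn = 5.6 kcal/mol

eq. 1 reversed and × 1/2 (reverse to put C5H12(l) on the reactant side; scale by 1/2 for the 1/2 C5H12(l)): (-1/2)·(-41.5) = +20.75 kcal/mol
eq. 2 × 1/2 (scale by 1/2 for the 1/2 H2O(l)): (1/2)·(-68.3) = -34.15 kcal/mol
eq. 3 × 3/2 (×3/2 to match 3/2 C2H5OH(l) in the target): (3/2)·(-66.4) = -99.6 kcal/mol
eq. 4 reversed and × 2 (reverse to put C3H6O(l) on the reactant side; scale by 2 for the 2 C3H6O(l)): (-2)·(-59.3) = +118.6 kcal/mol
eq. 5: not needed (C12H22O11(s) appears nowhere else).
Summing the manipulated equations, ΔH°rxn = (-1/2)·(-41.5) + (1/2)·(-68.3) + (3/2)·(-66.4) + (-2)·(-59.3) = 5.6 kcal/mol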